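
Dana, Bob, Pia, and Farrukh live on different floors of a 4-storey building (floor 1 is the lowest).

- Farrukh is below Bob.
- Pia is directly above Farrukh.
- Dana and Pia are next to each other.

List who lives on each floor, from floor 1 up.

From clue 1: Bob is in {2,3,4}.
From clues 1–2: Bob is in {3,4}.
From clues 1–3: Farrukh → floor 1, Pia → floor 2, Dana → floor 3, Bob → floor 4.

Farrukh, Pia, Dana, Bob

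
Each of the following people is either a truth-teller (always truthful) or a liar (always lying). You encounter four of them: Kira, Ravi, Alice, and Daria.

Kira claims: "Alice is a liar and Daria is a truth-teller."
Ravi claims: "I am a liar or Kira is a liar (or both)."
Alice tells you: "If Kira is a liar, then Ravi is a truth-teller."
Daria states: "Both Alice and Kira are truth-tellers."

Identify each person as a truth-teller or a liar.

Consider Kira. Suppose Kira is a truth-teller.
Then whichever role Ravi has, Ravi's statement has the wrong truth value — contradiction.
So Kira is a liar.
With that fixed, Ravi's statement is true, so Ravi is a truth-teller.
With that fixed, Alice's statement is true, so Alice is a truth-teller.
With that fixed, Daria's statement is false, so Daria is a liar.

Kira: liar, Ravi: truth-teller, Alice: truth-teller, Daria: liar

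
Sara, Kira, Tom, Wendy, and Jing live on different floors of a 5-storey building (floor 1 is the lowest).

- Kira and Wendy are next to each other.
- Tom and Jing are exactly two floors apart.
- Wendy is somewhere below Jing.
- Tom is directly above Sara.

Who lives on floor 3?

Jing

With clues 1–2, Kira, Sara, and Wendy are ruled out for floor 3.
With clues 1–4, Tom is ruled out for floor 3.
So floor 3 is Jing.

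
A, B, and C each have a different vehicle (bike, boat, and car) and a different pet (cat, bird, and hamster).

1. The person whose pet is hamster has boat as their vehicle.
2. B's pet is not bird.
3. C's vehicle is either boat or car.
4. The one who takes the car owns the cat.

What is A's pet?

With clues 1–4, cat and hamster are impossible for A's pet.
That leaves bird.

bird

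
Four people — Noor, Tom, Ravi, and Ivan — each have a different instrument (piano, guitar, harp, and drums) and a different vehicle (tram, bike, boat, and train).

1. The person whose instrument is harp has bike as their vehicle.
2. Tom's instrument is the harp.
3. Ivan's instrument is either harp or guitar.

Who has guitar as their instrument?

With clues 1–2, Tom is impossible for the one with instrument guitar.
With clues 1–3, Noor and Ravi are impossible for the one with instrument guitar.
That leaves Ivan.

Ivan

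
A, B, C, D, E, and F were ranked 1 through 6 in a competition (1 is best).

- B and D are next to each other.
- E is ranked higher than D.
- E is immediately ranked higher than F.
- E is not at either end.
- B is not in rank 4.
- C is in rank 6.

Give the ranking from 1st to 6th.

From clues 1–2: E is in {1,2,3,4}.
From clues 1–3: E is in {1,2,3}.
From clues 1–4: E is in {2,3}.
From clues 1–5: B is in {5,6}.
From clues 1–6: A → rank 1, E → rank 2, F → rank 3, D → rank 4, B → rank 5, C → rank 6.

A, E, F, D, B, C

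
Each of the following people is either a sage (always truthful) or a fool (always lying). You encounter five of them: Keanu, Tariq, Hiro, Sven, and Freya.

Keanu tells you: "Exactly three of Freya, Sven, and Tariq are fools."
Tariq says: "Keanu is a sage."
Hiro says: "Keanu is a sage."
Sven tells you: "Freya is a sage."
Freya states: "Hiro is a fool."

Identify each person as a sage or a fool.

Consider Keanu. Suppose Keanu is a sage.
Then no assignment of the remaining roles makes every statement match its speaker's type — contradiction.
So Keanu is a fool.
With that fixed, Tariq's statement is false, so Tariq is a fool.
With that fixed, Hiro's statement is false, so Hiro is a fool.
With that fixed, Freya's statement is true, so Freya is a sage.
With that fixed, Sven's statement is true, so Sven is a sage.

Keanu: fool, Tariq: fool, Hiro: fool, Sven: sage, Freya: sage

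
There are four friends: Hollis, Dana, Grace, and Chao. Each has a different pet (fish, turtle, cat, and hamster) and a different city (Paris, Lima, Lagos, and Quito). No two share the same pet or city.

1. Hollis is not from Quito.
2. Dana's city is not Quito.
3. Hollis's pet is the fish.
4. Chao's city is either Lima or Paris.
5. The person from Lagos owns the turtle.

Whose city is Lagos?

Dana

With clues 1–4, Chao and Grace are impossible for the one with city Lagos.
With clues 1–5, Hollis is impossible for the one with city Lagos.
That leaves Dana.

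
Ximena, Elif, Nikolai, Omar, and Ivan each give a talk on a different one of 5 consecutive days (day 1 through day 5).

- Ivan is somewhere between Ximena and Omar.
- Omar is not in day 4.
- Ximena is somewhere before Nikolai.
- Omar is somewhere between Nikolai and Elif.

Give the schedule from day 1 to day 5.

Elif, Omar, Ivan, Ximena, Nikolai

From clue 1: Ivan is in {2,3,4}.
From clues 1–4: Elif → day 1, Omar → day 2, Ivan → day 3, Ximena → day 4, Nikolai → day 5.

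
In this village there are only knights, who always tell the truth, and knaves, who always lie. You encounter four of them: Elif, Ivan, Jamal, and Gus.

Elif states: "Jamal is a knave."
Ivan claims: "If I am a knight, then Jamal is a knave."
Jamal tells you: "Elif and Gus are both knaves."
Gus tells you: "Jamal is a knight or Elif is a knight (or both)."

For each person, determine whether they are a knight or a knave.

Elif: knight, Ivan: knight, Jamal: knave, Gus: knight

Consider Elif. Suppose Elif is a knave.
Then no assignment of the remaining roles makes every statement match its speaker's type — contradiction.
So Elif is a knight.
With that fixed, Jamal's statement is false, so Jamal is a knave.
With that fixed, Gus's statement is true, so Gus is a knight.
With that fixed, Ivan's statement is true, so Ivan is a knight.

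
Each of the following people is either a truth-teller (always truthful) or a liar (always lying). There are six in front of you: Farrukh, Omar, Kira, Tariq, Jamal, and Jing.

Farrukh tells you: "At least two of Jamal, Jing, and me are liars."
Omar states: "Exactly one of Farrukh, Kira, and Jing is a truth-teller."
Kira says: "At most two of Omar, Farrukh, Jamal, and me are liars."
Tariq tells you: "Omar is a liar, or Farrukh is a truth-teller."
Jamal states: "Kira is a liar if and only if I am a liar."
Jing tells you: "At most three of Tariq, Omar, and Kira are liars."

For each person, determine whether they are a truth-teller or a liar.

Regardless of anyone's role, Jing's statement is true, so Jing is a truth-teller.
Consider Farrukh. Suppose Farrukh is a truth-teller.
Then Farrukh's own statement would have to be true, but it can't be — contradiction.
So Farrukh is a liar.
Consider Omar. Suppose Omar is a truth-teller.
Then no assignment of the remaining roles makes every statement match its speaker's type — contradiction.
So Omar is a liar.
With that fixed, Tariq's statement is true, so Tariq is a truth-teller.
Consider Kira. Suppose Kira is a liar.
Then Omar's statement comes out true, contradicting Omar being a liar.
So Kira is a truth-teller.
Consider Jamal. Suppose Jamal is a liar.
Then Farrukh's statement comes out true, contradicting Farrukh being a liar.
So Jamal is a truth-teller.

Farrukh: liar, Omar: liar, Kira: truth-teller, Tariq: truth-teller, Jamal: truth-teller, Jing: truth-teller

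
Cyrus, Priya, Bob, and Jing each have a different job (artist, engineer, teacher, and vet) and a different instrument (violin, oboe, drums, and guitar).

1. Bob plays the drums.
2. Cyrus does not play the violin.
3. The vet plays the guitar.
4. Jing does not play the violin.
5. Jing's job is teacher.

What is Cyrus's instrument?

Clue 1 rules out drums for Cyrus's instrument.
With clues 1–2, violin is impossible for Cyrus's instrument.
With clues 1–5, oboe is impossible for Cyrus's instrument.
That leaves guitar.

guitar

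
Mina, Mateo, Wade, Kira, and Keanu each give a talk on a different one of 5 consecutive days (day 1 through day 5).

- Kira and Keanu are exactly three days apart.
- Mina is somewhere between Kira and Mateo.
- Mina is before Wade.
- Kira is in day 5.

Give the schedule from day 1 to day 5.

From clue 1: Kira is in {1,2,4,5}.
From clues 1–2: Mina is in {2,3,4}.
From clues 1–3: Mina is in {2,3}.
From clues 1–4: Mateo → day 1, Keanu → day 2, Mina → day 3, Wade → day 4, Kira → day 5.

Mateo, Keanu, Mina, Wade, Kira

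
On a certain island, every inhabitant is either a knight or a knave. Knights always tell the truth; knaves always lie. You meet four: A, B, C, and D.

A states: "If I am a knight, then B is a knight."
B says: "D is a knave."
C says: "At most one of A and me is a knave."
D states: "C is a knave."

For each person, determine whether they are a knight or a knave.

A: knight, B: knight, C: knight, D: knave

Consider A. Suppose A is a knave.
Then A's own statement would have to be false, but it can't be — contradiction.
So A is a knight.
With that fixed, C's statement is true, so C is a knight.
With that fixed, D's statement is false, so D is a knave.
With that fixed, B's statement is true, so B is a knight.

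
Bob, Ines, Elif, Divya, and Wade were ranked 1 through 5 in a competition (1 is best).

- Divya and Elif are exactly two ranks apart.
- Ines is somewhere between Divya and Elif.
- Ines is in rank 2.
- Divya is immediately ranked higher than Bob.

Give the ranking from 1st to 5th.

From clues 1–2: Ines is in {2,3,4}.
From clues 1–3: Ines → rank 2.
From clues 1–4: Elif → rank 1, Divya → rank 3, Bob → rank 4, Wade → rank 5.

Elif, Ines, Divya, Bob, Wade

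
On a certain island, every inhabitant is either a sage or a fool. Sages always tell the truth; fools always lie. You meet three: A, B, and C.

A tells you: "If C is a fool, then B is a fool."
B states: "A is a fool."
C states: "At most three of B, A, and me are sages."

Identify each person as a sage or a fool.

A: sage, B: fool, C: sage

Regardless of anyone's role, C's statement is true, so C is a sage.
With that fixed, A's statement is true, so A is a sage.
With that fixed, B's statement is false, so B is a fool.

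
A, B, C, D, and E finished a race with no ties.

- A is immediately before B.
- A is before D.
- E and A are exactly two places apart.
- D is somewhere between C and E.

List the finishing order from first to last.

A, B, E, D, C

From clue 1: A is in {1,2,3,4}.
From clues 1–2: A is in {1,2,3}.
From clues 1–3: D is in {4,5}.
From clues 1–4: A → place 1, B → place 2, E → place 3, D → place 4, C → place 5.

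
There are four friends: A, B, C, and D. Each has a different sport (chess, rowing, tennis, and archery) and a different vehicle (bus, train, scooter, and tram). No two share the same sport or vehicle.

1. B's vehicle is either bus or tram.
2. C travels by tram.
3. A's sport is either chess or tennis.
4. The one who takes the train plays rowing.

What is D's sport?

rowing

With clues 1–4, archery, chess, and tennis are impossible for D's sport.
That leaves rowing.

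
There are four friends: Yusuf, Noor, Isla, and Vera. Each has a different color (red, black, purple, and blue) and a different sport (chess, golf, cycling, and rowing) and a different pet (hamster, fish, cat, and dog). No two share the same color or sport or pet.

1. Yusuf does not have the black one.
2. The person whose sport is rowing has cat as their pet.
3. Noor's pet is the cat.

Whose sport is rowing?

With clues 1–3, Isla, Vera, and Yusuf are impossible for the one with sport rowing.
That leaves Noor.

Noor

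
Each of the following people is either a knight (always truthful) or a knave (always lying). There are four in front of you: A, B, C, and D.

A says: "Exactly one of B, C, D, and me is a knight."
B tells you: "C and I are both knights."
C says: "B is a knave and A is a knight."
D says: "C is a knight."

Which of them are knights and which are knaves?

A: knave, B: knave, C: knave, D: knave

Consider A. Suppose A is a knight.
Then no assignment of the remaining roles makes every statement match its speaker's type — contradiction.
So A is a knave.
With that fixed, C's statement is false, so C is a knave.
With that fixed, D's statement is false, so D is a knave.
With that fixed, B's statement is false, so B is a knave.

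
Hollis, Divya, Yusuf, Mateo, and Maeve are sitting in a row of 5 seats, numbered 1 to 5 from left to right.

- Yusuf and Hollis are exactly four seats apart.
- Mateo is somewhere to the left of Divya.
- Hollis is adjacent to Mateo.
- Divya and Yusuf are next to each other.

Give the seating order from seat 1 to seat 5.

Hollis, Mateo, Maeve, Divya, Yusuf

From clue 1: Hollis is in {1,5}.
From clues 1–3: Hollis → seat 1, Mateo → seat 2, Yusuf → seat 5.
From clues 1–4: Maeve → seat 3, Divya → seat 4.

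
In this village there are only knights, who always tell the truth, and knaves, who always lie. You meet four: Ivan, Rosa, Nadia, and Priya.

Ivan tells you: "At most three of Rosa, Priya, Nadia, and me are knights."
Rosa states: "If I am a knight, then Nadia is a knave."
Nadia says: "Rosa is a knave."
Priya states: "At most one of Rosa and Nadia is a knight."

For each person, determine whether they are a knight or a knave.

Ivan: knight, Rosa: knight, Nadia: knave, Priya: knight

Consider Ivan. Suppose Ivan is a knave.
Then Ivan's own statement would have to be false, but it can't be — contradiction.
So Ivan is a knight.
Consider Rosa. Suppose Rosa is a knave.
Then Rosa's own statement would have to be false, but it can't be — contradiction.
So Rosa is a knight.
With that fixed, Nadia's statement is false, so Nadia is a knave.
With that fixed, Priya's statement is true, so Priya is a knight.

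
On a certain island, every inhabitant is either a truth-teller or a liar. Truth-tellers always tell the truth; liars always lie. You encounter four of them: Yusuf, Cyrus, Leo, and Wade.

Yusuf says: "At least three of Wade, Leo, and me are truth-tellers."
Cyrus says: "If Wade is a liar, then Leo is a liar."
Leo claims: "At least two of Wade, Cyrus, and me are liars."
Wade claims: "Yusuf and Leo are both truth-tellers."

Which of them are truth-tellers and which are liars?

Consider Yusuf. Suppose Yusuf is a truth-teller.
Then no assignment of the remaining roles makes every statement match its speaker's type — contradiction.
So Yusuf is a liar.
With that fixed, Wade's statement is false, so Wade is a liar.
Consider Cyrus. Suppose Cyrus is a truth-teller.
Then whichever role Leo has, Leo's statement has the wrong truth value — contradiction.
So Cyrus is a liar.
With that fixed, Leo's statement is true, so Leo is a truth-teller.

Yusuf: liar, Cyrus: liar, Leo: truth-teller, Wade: liar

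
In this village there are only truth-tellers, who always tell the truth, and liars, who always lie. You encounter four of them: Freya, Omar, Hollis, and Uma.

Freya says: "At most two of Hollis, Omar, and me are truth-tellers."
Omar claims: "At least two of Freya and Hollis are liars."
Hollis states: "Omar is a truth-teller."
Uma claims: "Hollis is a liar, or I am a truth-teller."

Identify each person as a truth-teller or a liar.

Consider Freya. Suppose Freya is a liar.
Then Freya's own statement would have to be false, but it can't be — contradiction.
So Freya is a truth-teller.
With that fixed, Omar's statement is false, so Omar is a liar.
With that fixed, Hollis's statement is false, so Hollis is a liar.
With that fixed, Uma's statement is true, so Uma is a truth-teller.

Freya: truth-teller, Omar: liar, Hollis: liar, Uma: truth-teller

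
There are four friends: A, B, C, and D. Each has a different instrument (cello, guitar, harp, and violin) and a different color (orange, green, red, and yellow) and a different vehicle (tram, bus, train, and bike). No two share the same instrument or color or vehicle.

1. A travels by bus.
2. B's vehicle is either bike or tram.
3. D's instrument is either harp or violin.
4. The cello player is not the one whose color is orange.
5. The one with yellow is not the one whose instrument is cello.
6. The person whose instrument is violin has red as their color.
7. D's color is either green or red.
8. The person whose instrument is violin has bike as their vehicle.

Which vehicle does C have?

train

Clue 1 rules out bus for C's vehicle.
With clues 1–8, bike and tram are impossible for C's vehicle.
That leaves train.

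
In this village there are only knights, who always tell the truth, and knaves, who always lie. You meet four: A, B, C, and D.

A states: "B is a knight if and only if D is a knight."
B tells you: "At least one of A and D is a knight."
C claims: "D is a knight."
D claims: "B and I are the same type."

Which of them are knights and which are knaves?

Consider A. Suppose A is a knave.
Then no assignment of the remaining roles makes every statement match its speaker's type — contradiction.
So A is a knight.
With that fixed, B's statement is true, so B is a knight.
Consider C. Suppose C is a knave.
Then no assignment of the remaining roles makes every statement match its speaker's type — contradiction.
So C is a knight.
Consider D. Suppose D is a knave.
Then A's statement comes out false, contradicting A being a knight.
So D is a knight.

A: knight, B: knight, C: knight, D: knight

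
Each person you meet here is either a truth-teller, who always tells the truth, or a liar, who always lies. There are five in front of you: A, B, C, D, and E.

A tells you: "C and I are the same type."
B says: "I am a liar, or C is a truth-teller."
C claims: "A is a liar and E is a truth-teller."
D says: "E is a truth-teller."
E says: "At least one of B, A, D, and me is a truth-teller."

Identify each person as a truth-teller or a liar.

A: liar, B: truth-teller, C: truth-teller, D: truth-teller, E: truth-teller

Consider A. Suppose A is a truth-teller.
Then no assignment of the remaining roles makes every statement match its speaker's type — contradiction.
So A is a liar.
Consider B. Suppose B is a liar.
Then B's own statement would have to be false, but it can't be — contradiction.
So B is a truth-teller.
With that fixed, E's statement is true, so E is a truth-teller.
With that fixed, C's statement is true, so C is a truth-teller.
With that fixed, D's statement is true, so D is a truth-teller.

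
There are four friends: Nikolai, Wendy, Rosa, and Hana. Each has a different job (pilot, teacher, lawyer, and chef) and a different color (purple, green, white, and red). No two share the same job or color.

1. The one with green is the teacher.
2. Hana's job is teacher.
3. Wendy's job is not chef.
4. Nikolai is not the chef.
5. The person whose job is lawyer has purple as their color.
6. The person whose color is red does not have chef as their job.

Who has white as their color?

Rosa

With clues 1–2, Hana is impossible for the one with color white.
With clues 1–6, Nikolai and Wendy are impossible for the one with color white.
That leaves Rosa.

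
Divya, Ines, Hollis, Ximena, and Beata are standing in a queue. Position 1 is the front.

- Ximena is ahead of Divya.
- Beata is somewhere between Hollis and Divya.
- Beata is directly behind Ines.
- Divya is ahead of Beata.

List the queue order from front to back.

Ximena, Divya, Ines, Beata, Hollis

From clue 1: Divya is in {2,3,4,5}.
From clues 1–2: Beata is in {2,3,4}.
From clues 1–3: Divya is in {2,5}.
From clues 1–4: Ximena → position 1, Divya → position 2, Ines → position 3, Beata → position 4, Hollis → position 5.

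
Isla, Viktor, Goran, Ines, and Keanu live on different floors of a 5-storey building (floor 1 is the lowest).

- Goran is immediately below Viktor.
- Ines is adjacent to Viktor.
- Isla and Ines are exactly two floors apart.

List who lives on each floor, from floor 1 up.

From clue 1: Viktor is in {2,3,4,5}.
From clues 1–2: Viktor is in {2,3,4}.
From clues 1–3: Goran → floor 1, Viktor → floor 2, Ines → floor 3, Keanu → floor 4, Isla → floor 5.

Goran, Viktor, Ines, Keanu, Isla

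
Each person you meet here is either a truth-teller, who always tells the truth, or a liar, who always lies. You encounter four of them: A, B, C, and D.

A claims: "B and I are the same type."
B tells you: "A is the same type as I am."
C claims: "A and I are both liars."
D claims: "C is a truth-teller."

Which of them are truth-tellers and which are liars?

A: truth-teller, B: truth-teller, C: liar, D: liar

Consider A. Suppose A is a liar.
Then whichever role B has, B's statement has the wrong truth value — contradiction.
So A is a truth-teller.
With that fixed, C's statement is false, so C is a liar.
With that fixed, D's statement is false, so D is a liar.
Consider B. Suppose B is a liar.
Then A's statement comes out false, contradicting A being a truth-teller.
So B is a truth-teller.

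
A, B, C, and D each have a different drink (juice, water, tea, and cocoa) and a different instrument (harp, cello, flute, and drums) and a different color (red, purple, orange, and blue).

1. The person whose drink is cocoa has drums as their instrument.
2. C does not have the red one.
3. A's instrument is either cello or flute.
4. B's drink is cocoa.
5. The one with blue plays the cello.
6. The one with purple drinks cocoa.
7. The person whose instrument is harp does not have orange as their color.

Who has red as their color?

D

With clues 1–2, C is impossible for the one with color red.
With clues 1–6, B is impossible for the one with color red.
With clues 1–7, A is impossible for the one with color red.
That leaves D.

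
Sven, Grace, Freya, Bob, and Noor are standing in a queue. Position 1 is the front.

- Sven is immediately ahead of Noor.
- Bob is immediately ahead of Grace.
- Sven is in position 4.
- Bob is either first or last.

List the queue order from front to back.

From clue 1: Sven is in {1,2,3,4}.
From clues 1–2: Freya is in {1,3,5}.
From clues 1–3: Sven → position 4, Noor → position 5.
From clues 1–4: Bob → position 1, Grace → position 2, Freya → position 3.

Bob, Grace, Freya, Sven, Noor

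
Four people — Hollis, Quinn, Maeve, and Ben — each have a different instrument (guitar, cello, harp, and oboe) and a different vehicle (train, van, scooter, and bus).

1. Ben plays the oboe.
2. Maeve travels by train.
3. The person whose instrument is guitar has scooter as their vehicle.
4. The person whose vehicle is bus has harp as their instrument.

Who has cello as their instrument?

Clue 1 rules out Ben for the one with instrument cello.
With clues 1–4, Hollis and Quinn are impossible for the one with instrument cello.
That leaves Maeve.

Maeve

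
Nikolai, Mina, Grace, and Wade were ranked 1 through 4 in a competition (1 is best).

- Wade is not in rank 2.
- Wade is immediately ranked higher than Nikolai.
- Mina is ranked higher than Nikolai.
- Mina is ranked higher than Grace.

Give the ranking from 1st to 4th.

From clue 1: Wade is in {1,3,4}.
From clues 1–2: Nikolai is in {2,4}.
From clues 1–3: Wade → rank 3, Nikolai → rank 4.
From clues 1–4: Mina → rank 1, Grace → rank 2.

Mina, Grace, Wade, Nikolai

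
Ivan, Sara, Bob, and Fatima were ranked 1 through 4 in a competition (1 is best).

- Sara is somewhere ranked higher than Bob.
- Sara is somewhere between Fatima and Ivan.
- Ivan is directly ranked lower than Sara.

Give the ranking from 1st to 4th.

From clue 1: Sara is in {1,2,3}.
From clues 1–2: Sara → rank 2.
From clues 1–3: Fatima → rank 1, Ivan → rank 3, Bob → rank 4.

Fatima, Sara, Ivan, Bob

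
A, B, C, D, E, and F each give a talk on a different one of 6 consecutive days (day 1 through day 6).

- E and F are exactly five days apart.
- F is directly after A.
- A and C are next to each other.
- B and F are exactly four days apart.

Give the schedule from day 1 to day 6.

From clue 1: E is in {1,6}.
From clues 1–2: E → day 1, A → day 5, F → day 6.
From clues 1–3: C → day 4.
From clues 1–4: B → day 2, D → day 3.

E, B, D, C, A, F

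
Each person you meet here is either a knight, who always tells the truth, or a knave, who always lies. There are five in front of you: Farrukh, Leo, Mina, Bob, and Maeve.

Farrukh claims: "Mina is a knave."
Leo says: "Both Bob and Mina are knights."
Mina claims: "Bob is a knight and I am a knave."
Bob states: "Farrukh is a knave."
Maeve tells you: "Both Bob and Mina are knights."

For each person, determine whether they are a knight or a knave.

Consider Farrukh. Suppose Farrukh is a knave.
Then no assignment of the remaining roles makes every statement match its speaker's type — contradiction.
So Farrukh is a knight.
With that fixed, Bob's statement is false, so Bob is a knave.
With that fixed, Maeve's statement is false, so Maeve is a knave.
With that fixed, Leo's statement is false, so Leo is a knave.
With that fixed, Mina's statement is false, so Mina is a knave.

Farrukh: knight, Leo: knave, Mina: knave, Bob: knave, Maeve: knave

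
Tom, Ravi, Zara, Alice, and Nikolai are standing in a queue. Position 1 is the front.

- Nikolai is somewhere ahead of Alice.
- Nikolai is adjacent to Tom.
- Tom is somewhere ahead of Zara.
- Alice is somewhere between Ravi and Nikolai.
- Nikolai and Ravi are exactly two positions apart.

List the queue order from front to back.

From clue 1: Alice is in {2,3,4,5}.
From clues 1–2: Alice is in {3,4,5}.
From clues 1–3: Tom is in {1,2,3}.
From clues 1–4: Tom is in {1,2}.
From clues 1–5: Tom → position 1, Nikolai → position 2, Alice → position 3, Ravi → position 4, Zara → position 5.

Tom, Nikolai, Alice, Ravi, Zara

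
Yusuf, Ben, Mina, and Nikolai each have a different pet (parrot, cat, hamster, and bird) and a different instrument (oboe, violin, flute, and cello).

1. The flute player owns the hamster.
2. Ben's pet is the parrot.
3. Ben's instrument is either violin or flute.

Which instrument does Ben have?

With clues 1–2, flute is impossible for Ben's instrument.
With clues 1–3, cello and oboe are impossible for Ben's instrument.
That leaves violin.

violin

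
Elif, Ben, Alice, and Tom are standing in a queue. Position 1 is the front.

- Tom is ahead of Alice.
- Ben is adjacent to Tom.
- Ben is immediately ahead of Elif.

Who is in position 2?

With clues 1–2, Alice and Elif are ruled out for position 2.
With clues 1–3, Tom is ruled out for position 2.
So position 2 is Ben.

Ben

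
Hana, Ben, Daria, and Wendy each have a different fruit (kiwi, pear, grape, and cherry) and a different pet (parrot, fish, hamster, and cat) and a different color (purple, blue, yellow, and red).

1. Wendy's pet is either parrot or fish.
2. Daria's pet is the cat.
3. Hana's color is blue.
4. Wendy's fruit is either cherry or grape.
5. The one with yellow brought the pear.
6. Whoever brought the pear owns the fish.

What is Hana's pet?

With clues 1–2, cat is impossible for Hana's pet.
With clues 1–6, fish and parrot are impossible for Hana's pet.
That leaves hamster.

hamster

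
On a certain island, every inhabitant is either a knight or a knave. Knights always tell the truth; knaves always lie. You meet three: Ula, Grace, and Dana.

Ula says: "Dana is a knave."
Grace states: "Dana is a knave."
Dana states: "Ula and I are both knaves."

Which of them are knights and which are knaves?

Consider Ula. Suppose Ula is a knave.
Then whichever role Dana has, Dana's statement has the wrong truth value — contradiction.
So Ula is a knight.
With that fixed, Dana's statement is false, so Dana is a knave.
With that fixed, Grace's statement is true, so Grace is a knight.

Ula: knight, Grace: knight, Dana: knave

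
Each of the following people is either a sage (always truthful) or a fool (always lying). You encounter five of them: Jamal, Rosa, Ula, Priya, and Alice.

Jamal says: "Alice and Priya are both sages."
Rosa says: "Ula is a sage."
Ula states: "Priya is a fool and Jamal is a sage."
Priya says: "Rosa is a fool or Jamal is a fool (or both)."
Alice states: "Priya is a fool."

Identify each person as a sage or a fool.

Consider Jamal. Suppose Jamal is a sage.
Then no assignment of the remaining roles makes every statement match its speaker's type — contradiction.
So Jamal is a fool.
With that fixed, Ula's statement is false, so Ula is a fool.
With that fixed, Priya's statement is true, so Priya is a sage.
With that fixed, Alice's statement is false, so Alice is a fool.
With that fixed, Rosa's statement is false, so Rosa is a fool.

Jamal: fool, Rosa: fool, Ula: fool, Priya: sage, Alice: fool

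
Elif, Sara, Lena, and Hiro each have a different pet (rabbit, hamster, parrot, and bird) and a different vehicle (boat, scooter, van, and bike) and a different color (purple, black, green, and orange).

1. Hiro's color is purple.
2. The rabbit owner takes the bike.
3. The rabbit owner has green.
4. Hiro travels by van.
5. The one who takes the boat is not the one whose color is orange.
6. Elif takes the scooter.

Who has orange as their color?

Elif

Clue 1 rules out Hiro for the one with color orange.
With clues 1–6, Lena and Sara are impossible for the one with color orange.
That leaves Elif.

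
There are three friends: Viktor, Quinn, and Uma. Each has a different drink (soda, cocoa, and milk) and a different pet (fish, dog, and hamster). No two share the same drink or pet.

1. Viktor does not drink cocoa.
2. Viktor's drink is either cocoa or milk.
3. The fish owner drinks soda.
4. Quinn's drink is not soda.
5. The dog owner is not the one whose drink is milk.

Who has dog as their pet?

Quinn

With clues 1–4, Uma is impossible for the one with pet dog.
With clues 1–5, Viktor is impossible for the one with pet dog.
That leaves Quinn.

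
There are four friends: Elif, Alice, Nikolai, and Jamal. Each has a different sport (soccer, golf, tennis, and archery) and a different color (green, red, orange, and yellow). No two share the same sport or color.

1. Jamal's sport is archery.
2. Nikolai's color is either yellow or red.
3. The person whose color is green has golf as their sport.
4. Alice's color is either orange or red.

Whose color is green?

With clues 1–2, Nikolai is impossible for the one with color green.
With clues 1–3, Jamal is impossible for the one with color green.
With clues 1–4, Alice is impossible for the one with color green.
That leaves Elif.

Elif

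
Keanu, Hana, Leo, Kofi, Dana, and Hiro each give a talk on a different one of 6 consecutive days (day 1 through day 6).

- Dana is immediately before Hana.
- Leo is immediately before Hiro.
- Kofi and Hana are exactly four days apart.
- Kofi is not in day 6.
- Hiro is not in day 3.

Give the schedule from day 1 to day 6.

Keanu, Kofi, Leo, Hiro, Dana, Hana

From clue 1: Hana is in {2,3,4,5,6}.
From clues 1–3: Hana is in {2,5,6}.
From clues 1–4: Keanu is in {1,6}.
From clues 1–5: Keanu → day 1, Kofi → day 2, Leo → day 3, Hiro → day 4, Dana → day 5, Hana → day 6.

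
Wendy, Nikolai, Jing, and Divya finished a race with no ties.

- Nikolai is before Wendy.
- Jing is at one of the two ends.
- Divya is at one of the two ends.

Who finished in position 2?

With clues 1–2, Jing is ruled out for place 2.
With clues 1–3, Divya and Wendy are ruled out for place 2.
So place 2 is Nikolai.

Nikolai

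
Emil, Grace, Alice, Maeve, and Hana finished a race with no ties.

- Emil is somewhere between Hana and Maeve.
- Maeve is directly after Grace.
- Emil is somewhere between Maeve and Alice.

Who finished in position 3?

With clues 1–2, Hana is ruled out for place 3.
With clues 1–3, Alice, Grace, and Maeve are ruled out for place 3.
So place 3 is Emil.

Emil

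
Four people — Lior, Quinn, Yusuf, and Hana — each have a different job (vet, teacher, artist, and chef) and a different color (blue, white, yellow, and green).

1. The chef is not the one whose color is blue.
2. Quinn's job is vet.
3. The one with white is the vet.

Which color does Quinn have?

With clues 1–3, blue, green, and yellow are impossible for Quinn's color.
That leaves white.

white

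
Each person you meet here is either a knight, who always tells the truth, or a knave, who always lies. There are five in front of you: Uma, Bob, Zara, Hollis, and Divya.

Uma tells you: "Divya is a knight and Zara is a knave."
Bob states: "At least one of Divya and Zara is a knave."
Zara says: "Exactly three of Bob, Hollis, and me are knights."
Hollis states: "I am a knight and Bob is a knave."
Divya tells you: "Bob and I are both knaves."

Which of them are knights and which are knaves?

Uma: knave, Bob: knight, Zara: knave, Hollis: knave, Divya: knave

Consider Uma. Suppose Uma is a knight.
Then no assignment of the remaining roles makes every statement match its speaker's type — contradiction.
So Uma is a knave.
Consider Bob. Suppose Bob is a knave.
Then whichever role Divya has, Divya's statement has the wrong truth value — contradiction.
So Bob is a knight.
With that fixed, Hollis's statement is false, so Hollis is a knave.
With that fixed, Divya's statement is false, so Divya is a knave.
With that fixed, Zara's statement is false, so Zara is a knave.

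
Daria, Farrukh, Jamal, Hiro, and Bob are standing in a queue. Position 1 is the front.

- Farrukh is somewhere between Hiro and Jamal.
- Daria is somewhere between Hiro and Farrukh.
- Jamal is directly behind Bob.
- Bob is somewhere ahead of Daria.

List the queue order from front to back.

From clue 1: Farrukh is in {2,3,4}.
From clues 1–2: Daria is in {2,3,4}.
From clues 1–3: Farrukh → position 3.
From clues 1–4: Bob → position 1, Jamal → position 2, Daria → position 4, Hiro → position 5.

Bob, Jamal, Farrukh, Daria, Hiro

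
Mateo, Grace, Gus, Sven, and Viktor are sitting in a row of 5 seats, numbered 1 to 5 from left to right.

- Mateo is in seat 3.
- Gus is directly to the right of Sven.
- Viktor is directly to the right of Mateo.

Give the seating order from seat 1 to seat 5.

From clue 1: Mateo → seat 3.
From clues 1–2: Gus is in {2,5}.
From clues 1–3: Sven → seat 1, Gus → seat 2, Viktor → seat 4, Grace → seat 5.

Sven, Gus, Mateo, Viktor, Grace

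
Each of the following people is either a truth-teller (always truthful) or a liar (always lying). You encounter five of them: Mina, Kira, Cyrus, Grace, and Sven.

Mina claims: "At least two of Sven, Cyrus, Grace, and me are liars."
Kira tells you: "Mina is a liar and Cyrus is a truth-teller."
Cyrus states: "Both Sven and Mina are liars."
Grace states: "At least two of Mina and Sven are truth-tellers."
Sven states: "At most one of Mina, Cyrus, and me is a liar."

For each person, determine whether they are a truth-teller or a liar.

Consider Mina. Suppose Mina is a liar.
Then no assignment of the remaining roles makes every statement match its speaker's type — contradiction.
So Mina is a truth-teller.
With that fixed, Kira's statement is false, so Kira is a liar.
With that fixed, Cyrus's statement is false, so Cyrus is a liar.
Consider Grace. Suppose Grace is a truth-teller.
Then no assignment of the remaining roles makes every statement match its speaker's type — contradiction.
So Grace is a liar.
Consider Sven. Suppose Sven is a truth-teller.
Then Grace's statement comes out true, contradicting Grace being a liar.
So Sven is a liar.

Mina: truth-teller, Kira: liar, Cyrus: liar, Grace: liar, Sven: liar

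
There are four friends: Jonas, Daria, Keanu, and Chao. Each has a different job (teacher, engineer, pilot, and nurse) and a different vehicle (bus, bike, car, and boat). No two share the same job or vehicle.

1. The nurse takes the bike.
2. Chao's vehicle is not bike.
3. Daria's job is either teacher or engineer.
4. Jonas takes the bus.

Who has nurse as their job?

With clues 1–2, Chao is impossible for the one with job nurse.
With clues 1–3, Daria is impossible for the one with job nurse.
With clues 1–4, Jonas is impossible for the one with job nurse.
That leaves Keanu.

Keanu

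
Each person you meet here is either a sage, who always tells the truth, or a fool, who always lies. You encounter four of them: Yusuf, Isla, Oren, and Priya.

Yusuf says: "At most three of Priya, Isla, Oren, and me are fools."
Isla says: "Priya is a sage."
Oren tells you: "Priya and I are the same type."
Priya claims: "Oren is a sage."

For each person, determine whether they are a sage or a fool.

Consider Yusuf. Suppose Yusuf is a fool.
Then no assignment of the remaining roles makes every statement match its speaker's type — contradiction.
So Yusuf is a sage.
Consider Isla. Suppose Isla is a fool.
Then no assignment of the remaining roles makes every statement match its speaker's type — contradiction.
So Isla is a sage.
Consider Oren. Suppose Oren is a fool.
Then no assignment of the remaining roles makes every statement match its speaker's type — contradiction.
So Oren is a sage.
With that fixed, Priya's statement is true, so Priya is a sage.

Yusuf: sage, Isla: sage, Oren: sage, Priya: sage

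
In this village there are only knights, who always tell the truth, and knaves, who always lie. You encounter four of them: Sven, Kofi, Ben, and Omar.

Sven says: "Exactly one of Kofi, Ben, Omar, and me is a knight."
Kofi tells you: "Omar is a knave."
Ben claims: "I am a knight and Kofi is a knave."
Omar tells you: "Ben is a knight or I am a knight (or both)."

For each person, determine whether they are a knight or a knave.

Consider Sven. Suppose Sven is a knight.
Then no assignment of the remaining roles makes every statement match its speaker's type — contradiction.
So Sven is a knave.
Consider Kofi. Suppose Kofi is a knight.
Then no assignment of the remaining roles makes every statement match its speaker's type — contradiction.
So Kofi is a knave.
Consider Ben. Suppose Ben is a knave.
Then no assignment of the remaining roles makes every statement match its speaker's type — contradiction.
So Ben is a knight.
With that fixed, Omar's statement is true, so Omar is a knight.

Sven: knave, Kofi: knave, Ben: knight, Omar: knight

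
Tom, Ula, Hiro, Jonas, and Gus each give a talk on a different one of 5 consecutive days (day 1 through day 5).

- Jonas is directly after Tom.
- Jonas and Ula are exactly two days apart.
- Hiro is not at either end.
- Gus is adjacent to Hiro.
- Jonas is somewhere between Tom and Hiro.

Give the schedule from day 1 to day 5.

From clue 1: Tom is in {1,2,3,4}.
From clues 1–3: Gus is in {1,5}.
From clues 1–4: Tom is in {2,4}.
From clues 1–5: Ula → day 1, Tom → day 2, Jonas → day 3, Hiro → day 4, Gus → day 5.

Ula, Tom, Jonas, Hiro, Gus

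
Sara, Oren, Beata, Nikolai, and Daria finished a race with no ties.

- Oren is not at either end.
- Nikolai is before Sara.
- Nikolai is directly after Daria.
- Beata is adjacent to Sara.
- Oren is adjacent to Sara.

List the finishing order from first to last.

Daria, Nikolai, Oren, Sara, Beata

From clue 1: Oren is in {2,3,4}.
From clues 1–3: Sara is in {3,4,5}.
From clues 1–4: Daria → place 1, Nikolai → place 2, Oren → place 3.
From clues 1–5: Sara → place 4, Beata → place 5.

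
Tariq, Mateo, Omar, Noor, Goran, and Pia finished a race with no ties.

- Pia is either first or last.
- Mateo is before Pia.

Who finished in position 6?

Pia

With clues 1–2, Goran, Mateo, Noor, Omar, and Tariq are ruled out for place 6.
So place 6 is Pia.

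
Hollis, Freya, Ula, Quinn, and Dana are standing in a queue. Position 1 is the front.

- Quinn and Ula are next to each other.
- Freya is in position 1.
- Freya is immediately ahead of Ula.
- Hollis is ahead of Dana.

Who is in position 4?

Hollis

With clues 1–2, Freya is ruled out for position 4.
With clues 1–3, Quinn and Ula are ruled out for position 4.
With clues 1–4, Dana is ruled out for position 4.
So position 4 is Hollis.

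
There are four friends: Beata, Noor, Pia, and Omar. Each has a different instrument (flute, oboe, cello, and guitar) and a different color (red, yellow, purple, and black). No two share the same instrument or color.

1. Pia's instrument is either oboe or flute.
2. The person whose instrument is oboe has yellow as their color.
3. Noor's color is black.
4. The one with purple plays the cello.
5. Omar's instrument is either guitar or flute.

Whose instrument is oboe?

Pia

With clues 1–3, Noor is impossible for the one with instrument oboe.
With clues 1–5, Beata and Omar are impossible for the one with instrument oboe.
That leaves Pia.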